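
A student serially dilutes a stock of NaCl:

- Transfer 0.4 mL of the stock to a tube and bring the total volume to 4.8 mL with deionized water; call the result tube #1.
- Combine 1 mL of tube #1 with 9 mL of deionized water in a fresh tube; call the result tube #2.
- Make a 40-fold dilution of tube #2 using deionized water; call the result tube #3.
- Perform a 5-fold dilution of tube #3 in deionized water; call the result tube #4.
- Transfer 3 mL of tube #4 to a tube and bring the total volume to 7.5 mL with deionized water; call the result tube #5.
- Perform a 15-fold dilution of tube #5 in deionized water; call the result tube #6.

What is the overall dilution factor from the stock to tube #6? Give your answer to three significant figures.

Step 1: 0.4 mL brought to 4.8 mL → factor 4.8/0.4 = 12
Step 2: 1 mL + 9 mL = 10 mL total → factor 10/1 = 10
Step 3: 40-fold → factor 40
Step 4: 5-fold → factor 5
Step 5: 3 mL brought to 7.5 mL → factor 7.5/3 = 2.5
Step 6: 15-fold → factor 15
Overall dilution factor = 12 × 10 × 40 × 5 × 2.5 × 15 = 9 × 10^5

9.00 × 10^5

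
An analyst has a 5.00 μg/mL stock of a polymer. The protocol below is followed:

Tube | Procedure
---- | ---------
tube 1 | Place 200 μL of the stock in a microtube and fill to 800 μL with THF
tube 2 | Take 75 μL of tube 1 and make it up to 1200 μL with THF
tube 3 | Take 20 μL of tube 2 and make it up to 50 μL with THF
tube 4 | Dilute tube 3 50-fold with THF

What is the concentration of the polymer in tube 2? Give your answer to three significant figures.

0.0781 μg/mL

Step 1: 200 μL brought to 800 μL → factor 800/200 = 4
Step 2: 75 μL brought to 1200 μL → factor 1200/75 = 16
Dilution factor through tube 2 = 4 × 16 = 64
[tube 2] = 5.00 μg/mL / 64 = 0.0781 μg/mL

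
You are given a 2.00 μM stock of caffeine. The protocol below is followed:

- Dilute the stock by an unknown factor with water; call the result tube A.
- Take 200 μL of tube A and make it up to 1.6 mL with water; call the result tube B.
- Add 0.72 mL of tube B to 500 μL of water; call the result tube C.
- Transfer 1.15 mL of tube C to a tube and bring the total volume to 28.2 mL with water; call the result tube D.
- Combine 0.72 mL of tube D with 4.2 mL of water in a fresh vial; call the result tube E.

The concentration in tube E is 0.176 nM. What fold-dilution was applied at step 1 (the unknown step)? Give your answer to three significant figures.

Step 1: unknown factor x
Step 2: 200 μL brought to 1.6 mL → factor 1600/200 = 8
Step 3: 0.72 mL + 500 μL = 1.22 mL total → factor 1.22/0.72 = 1.6944
Step 4: 1.15 mL brought to 28.2 mL → factor 28.2/1.15 = 24.522
Step 5: 0.72 mL + 4.2 mL = 4.92 mL total → factor 4.92/0.72 = 6.8333
Product of known-step factors = 2271.4
Overall factor = 2.00 μM / (0.176 nM) = 11364
x = 11364 / 2271.4 = 5.00

5.00-fold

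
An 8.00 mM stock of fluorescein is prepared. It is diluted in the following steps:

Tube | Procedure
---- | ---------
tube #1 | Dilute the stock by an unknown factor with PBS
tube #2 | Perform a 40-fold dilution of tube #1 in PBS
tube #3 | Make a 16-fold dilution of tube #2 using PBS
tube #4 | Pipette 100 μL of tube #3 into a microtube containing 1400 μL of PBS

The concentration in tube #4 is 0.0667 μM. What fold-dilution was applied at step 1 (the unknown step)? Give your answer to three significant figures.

12.5-fold

Step 1: unknown factor x
Step 2: 40-fold → factor 40
Step 3: 16-fold → factor 16
Step 4: 100 μL + 1400 μL = 1500 μL total → factor 1500/100 = 15
Product of known-step factors = 9600
Overall factor = 8.00 mM / (0.0667 μM) = 1.1994 × 10^5
x = 1.1994 × 10^5 / 9600 = 12.5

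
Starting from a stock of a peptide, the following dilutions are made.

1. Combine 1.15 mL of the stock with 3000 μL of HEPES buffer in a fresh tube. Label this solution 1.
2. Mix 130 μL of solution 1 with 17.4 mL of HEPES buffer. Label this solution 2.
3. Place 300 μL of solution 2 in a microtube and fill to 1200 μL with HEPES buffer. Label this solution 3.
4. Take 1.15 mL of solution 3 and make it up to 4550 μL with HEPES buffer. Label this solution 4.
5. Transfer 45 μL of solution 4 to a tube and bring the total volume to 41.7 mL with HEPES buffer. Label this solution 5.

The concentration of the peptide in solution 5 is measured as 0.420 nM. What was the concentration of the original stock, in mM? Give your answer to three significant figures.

3.00 mM

Step 1: 1.15 mL + 3000 μL = 4.15 mL total → factor 4.15/1.15 = 3.6087
Step 2: 130 μL + 17.4 mL = 17530 μL total → factor 17530/130 = 134.85
Step 3: 300 μL brought to 1200 μL → factor 1200/300 = 4
Step 4: 1.15 mL brought to 4550 μL → factor 4.55/1.15 = 3.9565
Step 5: 45 μL brought to 41.7 mL → factor 41700/45 = 926.67
Overall dilution factor = 3.6087 × 134.85 × 4 × 3.9565 × 926.67 = 7.1365 × 10^6
Stock = 0.420 nM × 7.1365 × 10^6 = 2.997 × 10^6 nM = 3.00 mM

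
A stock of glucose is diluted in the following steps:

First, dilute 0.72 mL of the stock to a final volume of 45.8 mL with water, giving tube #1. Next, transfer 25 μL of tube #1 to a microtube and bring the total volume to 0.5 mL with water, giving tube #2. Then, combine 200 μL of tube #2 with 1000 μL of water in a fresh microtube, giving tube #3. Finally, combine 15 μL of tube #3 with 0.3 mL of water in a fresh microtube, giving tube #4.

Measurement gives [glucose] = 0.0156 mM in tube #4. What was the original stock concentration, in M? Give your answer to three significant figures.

2.50 M

Step 1: 0.72 mL brought to 45.8 mL → factor 45.8/0.72 = 63.611
Step 2: 25 μL brought to 0.5 mL → factor 500/25 = 20
Step 3: 200 μL + 1000 μL = 1200 μL total → factor 1200/200 = 6
Step 4: 15 μL + 0.3 mL = 315 μL total → factor 315/15 = 21
Overall dilution factor = 63.611 × 20 × 6 × 21 = 1.603 × 10^5
Stock = 0.0156 mM × 1.603 × 10^5 = 2501 mM = 2.50 M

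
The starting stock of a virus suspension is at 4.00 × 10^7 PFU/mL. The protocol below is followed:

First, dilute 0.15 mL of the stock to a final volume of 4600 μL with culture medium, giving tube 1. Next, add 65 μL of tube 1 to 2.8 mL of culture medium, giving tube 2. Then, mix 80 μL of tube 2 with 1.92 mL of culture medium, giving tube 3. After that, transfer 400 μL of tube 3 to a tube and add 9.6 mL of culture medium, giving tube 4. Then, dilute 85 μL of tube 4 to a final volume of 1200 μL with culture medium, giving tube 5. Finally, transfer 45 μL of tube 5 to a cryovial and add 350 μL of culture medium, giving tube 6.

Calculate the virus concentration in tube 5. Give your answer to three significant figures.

3.35 PFU/mL

Step 1: 0.15 mL brought to 4600 μL → factor 4.6/0.15 = 30.667
Step 2: 65 μL + 2.8 mL = 2865 μL total → factor 2865/65 = 44.077
Step 3: 80 μL + 1.92 mL = 2000 μL total → factor 2000/80 = 25
Step 4: 400 μL + 9.6 mL = 10000 μL total → factor 10000/400 = 25
Step 5: 85 μL brought to 1200 μL → factor 1200/85 = 14.118
Dilution factor through tube 5 = 30.667 × 44.077 × 25 × 25 × 14.118 = 1.1927 × 10^7
[tube 5] = 4.00 × 10^7 PFU/mL / 1.1927 × 10^7 = 3.35 PFU/mL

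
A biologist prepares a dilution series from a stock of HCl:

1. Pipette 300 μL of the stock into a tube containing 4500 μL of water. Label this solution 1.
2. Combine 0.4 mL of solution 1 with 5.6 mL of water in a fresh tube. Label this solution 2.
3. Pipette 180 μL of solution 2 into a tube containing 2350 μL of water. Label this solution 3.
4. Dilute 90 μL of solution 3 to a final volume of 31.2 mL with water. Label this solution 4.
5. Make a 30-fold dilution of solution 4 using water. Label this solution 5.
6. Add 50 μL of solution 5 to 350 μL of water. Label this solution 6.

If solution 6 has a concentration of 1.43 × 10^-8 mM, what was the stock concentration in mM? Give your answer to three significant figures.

Step 1: 300 μL + 4500 μL = 4800 μL total → factor 4800/300 = 16
Step 2: 0.4 mL + 5.6 mL = 6 mL total → factor 6/0.4 = 15
Step 3: 180 μL + 2350 μL = 2530 μL total → factor 2530/180 = 14.056
Step 4: 90 μL brought to 31.2 mL → factor 31200/90 = 346.67
Step 5: 30-fold → factor 30
Step 6: 50 μL + 350 μL = 400 μL total → factor 400/50 = 8
Overall dilution factor = 16 × 15 × 14.056 × 346.67 × 30 × 8 = 2.8066 × 10^8
Stock = 1.43 × 10^-8 mM × 2.8066 × 10^8 = 4.01 mM

4.01 mM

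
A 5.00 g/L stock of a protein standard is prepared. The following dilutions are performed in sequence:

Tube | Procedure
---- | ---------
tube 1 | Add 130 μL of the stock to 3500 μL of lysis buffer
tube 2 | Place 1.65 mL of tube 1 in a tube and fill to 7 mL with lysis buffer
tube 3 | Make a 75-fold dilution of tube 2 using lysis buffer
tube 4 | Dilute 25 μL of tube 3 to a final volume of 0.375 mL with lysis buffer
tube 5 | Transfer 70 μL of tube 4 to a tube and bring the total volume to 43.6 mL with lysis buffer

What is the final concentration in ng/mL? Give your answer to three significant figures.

0.0602 ng/mL

Step 1: 130 μL + 3500 μL = 3630 μL total → factor 3630/130 = 27.923
Step 2: 1.65 mL brought to 7 mL → factor 7/1.65 = 4.2424
Step 3: 75-fold → factor 75
Step 4: 25 μL brought to 0.375 mL → factor 375/25 = 15
Step 5: 70 μL brought to 43.6 mL → factor 43600/70 = 622.86
Overall dilution factor = 27.923 × 4.2424 × 75 × 15 × 622.86 = 8.3008 × 10^7
Final = 5.00 g/L / 8.3008 × 10^7 = 6.024 × 10^-8 g/L = 0.0602 ng/mL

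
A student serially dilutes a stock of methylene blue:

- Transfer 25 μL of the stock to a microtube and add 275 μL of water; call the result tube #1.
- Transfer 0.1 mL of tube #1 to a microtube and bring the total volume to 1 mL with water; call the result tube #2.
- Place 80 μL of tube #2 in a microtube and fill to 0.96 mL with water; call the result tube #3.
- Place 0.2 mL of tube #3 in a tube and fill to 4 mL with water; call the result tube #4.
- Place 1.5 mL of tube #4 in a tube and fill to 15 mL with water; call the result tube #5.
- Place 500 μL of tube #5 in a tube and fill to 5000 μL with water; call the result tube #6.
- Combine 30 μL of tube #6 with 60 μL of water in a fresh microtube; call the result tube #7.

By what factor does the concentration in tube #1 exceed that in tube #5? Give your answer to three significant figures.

Step 1: 25 μL + 275 μL = 300 μL total → factor 300/25 = 12
Step 2: 0.1 mL brought to 1 mL → factor 1/0.1 = 10
Step 3: 80 μL brought to 0.96 mL → factor 960/80 = 12
Step 4: 0.2 mL brought to 4 mL → factor 4/0.2 = 20
Step 5: 1.5 mL brought to 15 mL → factor 15/1.5 = 10
Dilution factor to tube #1 = 12; to tube #5 = 2.88 × 10^5
[tube #1]/[tube #5] = (factor to tube #5)/(factor to tube #1) = 2.88 × 10^5/12 = 2.40 × 10^4

2.40 × 10^4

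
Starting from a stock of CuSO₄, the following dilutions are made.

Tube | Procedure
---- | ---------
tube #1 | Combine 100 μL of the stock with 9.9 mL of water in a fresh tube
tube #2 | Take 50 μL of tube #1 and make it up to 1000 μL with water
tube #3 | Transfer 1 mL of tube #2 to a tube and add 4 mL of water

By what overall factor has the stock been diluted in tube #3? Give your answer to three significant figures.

Step 1: 100 μL + 9.9 mL = 10000 μL total → factor 10000/100 = 100
Step 2: 50 μL brought to 1000 μL → factor 1000/50 = 20
Step 3: 1 mL + 4 mL = 5 mL total → factor 5/1 = 5
Overall dilution factor = 100 × 20 × 5 = 10000

1.00 × 10^4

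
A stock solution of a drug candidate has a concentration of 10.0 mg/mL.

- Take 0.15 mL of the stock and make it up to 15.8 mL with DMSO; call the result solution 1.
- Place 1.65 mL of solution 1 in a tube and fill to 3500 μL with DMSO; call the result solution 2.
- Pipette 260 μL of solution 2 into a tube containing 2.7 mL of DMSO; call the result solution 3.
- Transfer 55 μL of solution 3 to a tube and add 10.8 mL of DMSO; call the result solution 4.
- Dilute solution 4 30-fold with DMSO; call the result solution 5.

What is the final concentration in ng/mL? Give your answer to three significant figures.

0.664 ng/mL

Step 1: 0.15 mL brought to 15.8 mL → factor 15.8/0.15 = 105.33
Step 2: 1.65 mL brought to 3500 μL → factor 3.5/1.65 = 2.1212
Step 3: 260 μL + 2.7 mL = 2960 μL total → factor 2960/260 = 11.385
Step 4: 55 μL + 10.8 mL = 10855 μL total → factor 10855/55 = 197.36
Step 5: 30-fold → factor 30
Overall dilution factor = 105.33 × 2.1212 × 11.385 × 197.36 × 30 = 1.5061 × 10^7
Final = 10.0 mg/mL / 1.5061 × 10^7 = 6.640 × 10^-7 mg/mL = 0.664 ng/mL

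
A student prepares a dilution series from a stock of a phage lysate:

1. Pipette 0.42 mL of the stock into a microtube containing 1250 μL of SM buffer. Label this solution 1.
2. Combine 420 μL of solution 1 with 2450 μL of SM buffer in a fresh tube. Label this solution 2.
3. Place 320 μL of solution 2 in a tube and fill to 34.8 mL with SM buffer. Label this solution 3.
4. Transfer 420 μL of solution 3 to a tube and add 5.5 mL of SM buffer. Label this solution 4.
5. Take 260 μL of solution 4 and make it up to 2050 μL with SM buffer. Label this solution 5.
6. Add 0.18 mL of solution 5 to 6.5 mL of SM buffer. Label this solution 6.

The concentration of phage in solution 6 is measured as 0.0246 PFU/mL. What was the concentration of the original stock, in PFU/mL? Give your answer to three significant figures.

3.00 × 10^5 PFU/mL

Step 1: 0.42 mL + 1250 μL = 1.67 mL total → factor 1.67/0.42 = 3.9762
Step 2: 420 μL + 2450 μL = 2870 μL total → factor 2870/420 = 6.8333
Step 3: 320 μL brought to 34.8 mL → factor 34800/320 = 108.75
Step 4: 420 μL + 5.5 mL = 5920 μL total → factor 5920/420 = 14.095
Step 5: 260 μL brought to 2050 μL → factor 2050/260 = 7.8846
Step 6: 0.18 mL + 6.5 mL = 6.68 mL total → factor 6.68/0.18 = 37.111
Overall dilution factor = 3.9762 × 6.8333 × 108.75 × 14.095 × 7.8846 × 37.111 = 1.2187 × 10^7
Stock = 0.0246 PFU/mL × 1.2187 × 10^7 = 3.00 × 10^5 PFU/mL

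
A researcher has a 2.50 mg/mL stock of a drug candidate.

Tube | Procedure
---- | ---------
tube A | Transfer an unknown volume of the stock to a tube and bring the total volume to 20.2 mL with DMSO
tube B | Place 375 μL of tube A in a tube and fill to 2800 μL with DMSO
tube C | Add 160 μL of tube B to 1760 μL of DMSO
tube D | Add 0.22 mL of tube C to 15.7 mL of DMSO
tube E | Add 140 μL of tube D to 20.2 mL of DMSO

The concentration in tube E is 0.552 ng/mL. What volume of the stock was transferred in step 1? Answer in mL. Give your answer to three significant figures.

4.20 mL

Step 1: v brought to 20.2 mL → factor = 20.2 mL/v
Step 2: 375 μL brought to 2800 μL → factor 2800/375 = 7.4667
Step 3: 160 μL + 1760 μL = 1920 μL total → factor 1920/160 = 12
Step 4: 0.22 mL + 15.7 mL = 15.92 mL total → factor 15.92/0.22 = 72.364
Step 5: 140 μL + 20.2 mL = 20340 μL total → factor 20340/140 = 145.29
Product of known-step factors = 9.42 × 10^5
Overall factor = 2.50 mg/mL / (0.552 ng/mL) = 4.529 × 10^6
Step-1 factor = 4.529 × 10^6 / 9.42 × 10^5 = 4.8078
v = 20.2 mL / 4.8078 = 4.20 mL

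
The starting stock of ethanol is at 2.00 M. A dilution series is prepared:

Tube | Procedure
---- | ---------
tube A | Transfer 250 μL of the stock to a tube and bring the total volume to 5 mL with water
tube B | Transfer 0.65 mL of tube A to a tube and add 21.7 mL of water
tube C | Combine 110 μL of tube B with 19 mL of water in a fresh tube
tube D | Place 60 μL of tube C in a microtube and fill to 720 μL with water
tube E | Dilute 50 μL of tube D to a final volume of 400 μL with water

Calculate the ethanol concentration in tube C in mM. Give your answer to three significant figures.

0.0167 mM

Step 1: 250 μL brought to 5 mL → factor 5000/250 = 20
Step 2: 0.65 mL + 21.7 mL = 22.35 mL total → factor 22.35/0.65 = 34.385
Step 3: 110 μL + 19 mL = 19110 μL total → factor 19110/110 = 173.73
Dilution factor through tube C = 20 × 34.385 × 173.73 = 1.1947 × 10^5
[tube C] = 2.00 M / 1.1947 × 10^5 = 1.674 × 10^-5 M = 0.0167 mM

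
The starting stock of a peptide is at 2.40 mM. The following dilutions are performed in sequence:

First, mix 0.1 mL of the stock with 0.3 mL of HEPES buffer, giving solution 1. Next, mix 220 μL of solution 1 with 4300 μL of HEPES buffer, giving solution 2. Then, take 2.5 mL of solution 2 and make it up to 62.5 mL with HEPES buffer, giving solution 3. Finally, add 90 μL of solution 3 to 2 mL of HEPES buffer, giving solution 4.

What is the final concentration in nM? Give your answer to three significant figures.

Step 1: 0.1 mL + 0.3 mL = 0.4 mL total → factor 0.4/0.1 = 4
Step 2: 220 μL + 4300 μL = 4520 μL total → factor 4520/220 = 20.545
Step 3: 2.5 mL brought to 62.5 mL → factor 62.5/2.5 = 25
Step 4: 90 μL + 2 mL = 2090 μL total → factor 2090/90 = 23.222
Overall dilution factor = 4 × 20.545 × 25 × 23.222 = 47711
Final = 2.40 mM / 47711 = 5.030 × 10^-5 mM = 50.3 nM

50.3 nM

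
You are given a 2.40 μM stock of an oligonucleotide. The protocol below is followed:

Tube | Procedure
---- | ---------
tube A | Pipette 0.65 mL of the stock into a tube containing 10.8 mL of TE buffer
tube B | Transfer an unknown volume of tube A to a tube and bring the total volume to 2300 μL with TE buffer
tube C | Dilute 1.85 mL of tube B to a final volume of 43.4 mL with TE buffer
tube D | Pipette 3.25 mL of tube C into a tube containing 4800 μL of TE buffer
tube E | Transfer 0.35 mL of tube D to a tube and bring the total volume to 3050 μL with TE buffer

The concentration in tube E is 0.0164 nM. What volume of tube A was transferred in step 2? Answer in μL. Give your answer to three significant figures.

140 μL

Step 1: 0.65 mL + 10.8 mL = 11.45 mL total → factor 11.45/0.65 = 17.615
Step 2: v brought to 2300 μL → factor = 2300 μL/v
Step 3: 1.85 mL brought to 43.4 mL → factor 43.4/1.85 = 23.459
Step 4: 3.25 mL + 4800 μL = 8.05 mL total → factor 8.05/3.25 = 2.4769
Step 5: 0.35 mL brought to 3050 μL → factor 3.05/0.35 = 8.7143
Product of known-step factors = 8919.8
Overall factor = 2.40 μM / (0.0164 nM) = 1.4634 × 10^5
Step-2 factor = 1.4634 × 10^5 / 8919.8 = 16.406
v = 2300 μL / 16.406 = 140 μL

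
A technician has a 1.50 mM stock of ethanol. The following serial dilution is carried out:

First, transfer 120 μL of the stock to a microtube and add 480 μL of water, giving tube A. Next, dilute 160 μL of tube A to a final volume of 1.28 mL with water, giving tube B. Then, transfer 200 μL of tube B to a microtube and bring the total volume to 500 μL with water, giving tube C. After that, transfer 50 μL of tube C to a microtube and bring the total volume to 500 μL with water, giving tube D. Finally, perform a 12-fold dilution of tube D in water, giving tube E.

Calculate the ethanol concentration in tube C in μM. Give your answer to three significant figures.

15.0 μM

Step 1: 120 μL + 480 μL = 600 μL total → factor 600/120 = 5
Step 2: 160 μL brought to 1.28 mL → factor 1280/160 = 8
Step 3: 200 μL brought to 500 μL → factor 500/200 = 2.5
Dilution factor through tube C = 5 × 8 × 2.5 = 100
[tube C] = 1.50 mM / 100 = 0.01500 mM = 15.0 μM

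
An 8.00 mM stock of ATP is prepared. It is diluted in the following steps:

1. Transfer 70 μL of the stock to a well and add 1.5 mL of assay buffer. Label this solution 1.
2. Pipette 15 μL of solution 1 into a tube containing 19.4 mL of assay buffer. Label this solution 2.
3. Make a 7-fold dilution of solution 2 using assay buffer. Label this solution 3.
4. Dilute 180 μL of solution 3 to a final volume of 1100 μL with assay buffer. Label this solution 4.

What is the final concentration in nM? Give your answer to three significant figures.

Step 1: 70 μL + 1.5 mL = 1570 μL total → factor 1570/70 = 22.429
Step 2: 15 μL + 19.4 mL = 19415 μL total → factor 19415/15 = 1294.3
Step 3: 7-fold → factor 7
Step 4: 180 μL brought to 1100 μL → factor 1100/180 = 6.1111
Overall dilution factor = 22.429 × 1294.3 × 7 × 6.1111 = 1.2418 × 10^6
Final = 8.00 mM / 1.2418 × 10^6 = 6.442 × 10^-6 mM = 6.44 nM

6.44 nM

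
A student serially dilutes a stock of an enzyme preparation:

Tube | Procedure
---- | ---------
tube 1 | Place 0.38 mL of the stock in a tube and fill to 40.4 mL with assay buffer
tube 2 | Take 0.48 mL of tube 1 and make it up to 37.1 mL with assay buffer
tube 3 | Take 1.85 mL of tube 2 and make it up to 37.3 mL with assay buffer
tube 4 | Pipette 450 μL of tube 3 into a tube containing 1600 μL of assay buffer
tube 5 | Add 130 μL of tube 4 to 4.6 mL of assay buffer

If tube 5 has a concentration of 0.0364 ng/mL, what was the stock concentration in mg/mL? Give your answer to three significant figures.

Step 1: 0.38 mL brought to 40.4 mL → factor 40.4/0.38 = 106.32
Step 2: 0.48 mL brought to 37.1 mL → factor 37.1/0.48 = 77.292
Step 3: 1.85 mL brought to 37.3 mL → factor 37.3/1.85 = 20.162
Step 4: 450 μL + 1600 μL = 2050 μL total → factor 2050/450 = 4.5556
Step 5: 130 μL + 4.6 mL = 4730 μL total → factor 4730/130 = 36.385
Overall dilution factor = 106.32 × 77.292 × 20.162 × 4.5556 × 36.385 = 2.7462 × 10^7
Stock = 0.0364 ng/mL × 2.7462 × 10^7 = 9.996 × 10^5 ng/mL = 1.00 mg/mL

1.00 mg/mL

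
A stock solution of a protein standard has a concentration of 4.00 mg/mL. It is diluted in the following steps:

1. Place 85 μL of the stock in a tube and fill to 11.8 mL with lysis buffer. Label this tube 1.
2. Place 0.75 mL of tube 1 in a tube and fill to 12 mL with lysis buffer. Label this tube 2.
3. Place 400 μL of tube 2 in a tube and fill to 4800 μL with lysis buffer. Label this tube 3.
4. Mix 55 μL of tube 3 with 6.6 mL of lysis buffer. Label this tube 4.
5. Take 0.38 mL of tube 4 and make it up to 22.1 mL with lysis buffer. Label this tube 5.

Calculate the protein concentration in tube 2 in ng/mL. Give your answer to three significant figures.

Step 1: 85 μL brought to 11.8 mL → factor 11800/85 = 138.82
Step 2: 0.75 mL brought to 12 mL → factor 12/0.75 = 16
Dilution factor through tube 2 = 138.82 × 16 = 2221.2
[tube 2] = 4.00 mg/mL / 2221.2 = 0.001801 mg/mL = 1.80 × 10^3 ng/mL

1.80 × 10^3 ng/mL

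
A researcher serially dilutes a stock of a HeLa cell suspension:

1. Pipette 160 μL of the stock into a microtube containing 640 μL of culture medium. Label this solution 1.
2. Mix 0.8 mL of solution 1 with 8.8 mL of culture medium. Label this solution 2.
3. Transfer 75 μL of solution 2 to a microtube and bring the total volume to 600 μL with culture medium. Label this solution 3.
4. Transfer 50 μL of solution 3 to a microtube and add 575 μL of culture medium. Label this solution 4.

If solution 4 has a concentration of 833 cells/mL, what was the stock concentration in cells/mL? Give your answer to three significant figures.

Step 1: 160 μL + 640 μL = 800 μL total → factor 800/160 = 5
Step 2: 0.8 mL + 8.8 mL = 9.6 mL total → factor 9.6/0.8 = 12
Step 3: 75 μL brought to 600 μL → factor 600/75 = 8
Step 4: 50 μL + 575 μL = 625 μL total → factor 625/50 = 12.5
Overall dilution factor = 5 × 12 × 8 × 12.5 = 6000
Stock = 833 cells/mL × 6000 = 5.00 × 10^6 cells/mL

5.00 × 10^6 cells/mL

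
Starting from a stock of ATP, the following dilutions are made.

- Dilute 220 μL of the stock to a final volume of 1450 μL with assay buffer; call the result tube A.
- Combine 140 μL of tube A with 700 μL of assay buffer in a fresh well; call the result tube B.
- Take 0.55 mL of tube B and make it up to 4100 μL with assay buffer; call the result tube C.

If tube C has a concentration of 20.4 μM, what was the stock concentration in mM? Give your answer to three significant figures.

Step 1: 220 μL brought to 1450 μL → factor 1450/220 = 6.5909
Step 2: 140 μL + 700 μL = 840 μL total → factor 840/140 = 6
Step 3: 0.55 mL brought to 4100 μL → factor 4.1/0.55 = 7.4545
Overall dilution factor = 6.5909 × 6 × 7.4545 = 294.79
Stock = 20.4 μM × 294.79 = 6014 μM = 6.01 mM

6.01 mM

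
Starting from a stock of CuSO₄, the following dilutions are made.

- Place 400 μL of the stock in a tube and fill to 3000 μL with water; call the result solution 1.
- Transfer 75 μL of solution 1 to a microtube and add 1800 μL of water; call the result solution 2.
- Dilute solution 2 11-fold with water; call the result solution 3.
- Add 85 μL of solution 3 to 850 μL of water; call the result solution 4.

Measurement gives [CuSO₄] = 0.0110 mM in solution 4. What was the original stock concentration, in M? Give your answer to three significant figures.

Step 1: 400 μL brought to 3000 μL → factor 3000/400 = 7.5
Step 2: 75 μL + 1800 μL = 1875 μL total → factor 1875/75 = 25
Step 3: 11-fold → factor 11
Step 4: 85 μL + 850 μL = 935 μL total → factor 935/85 = 11
Overall dilution factor = 7.5 × 25 × 11 × 11 = 22688
Stock = 0.0110 mM × 22688 = 249.6 mM = 0.250 M

0.250 M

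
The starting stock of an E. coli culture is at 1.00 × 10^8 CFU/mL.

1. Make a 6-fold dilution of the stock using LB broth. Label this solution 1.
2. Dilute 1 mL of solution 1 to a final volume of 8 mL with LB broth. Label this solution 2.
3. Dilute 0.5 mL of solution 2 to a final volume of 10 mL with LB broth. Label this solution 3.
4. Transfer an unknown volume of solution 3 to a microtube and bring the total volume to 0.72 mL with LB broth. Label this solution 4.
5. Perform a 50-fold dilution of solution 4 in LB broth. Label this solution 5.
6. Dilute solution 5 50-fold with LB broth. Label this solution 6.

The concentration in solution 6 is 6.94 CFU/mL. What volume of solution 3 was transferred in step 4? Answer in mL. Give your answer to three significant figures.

Step 1: 6-fold → factor 6
Step 2: 1 mL brought to 8 mL → factor 8/1 = 8
Step 3: 0.5 mL brought to 10 mL → factor 10/0.5 = 20
Step 4: v brought to 0.72 mL → factor = 0.72 mL/v
Step 5: 50-fold → factor 50
Step 6: 50-fold → factor 50
Product of known-step factors = 2.4 × 10^6
Overall factor = 1.00 × 10^8 CFU/mL / (6.94 CFU/mL) = 1.4409 × 10^7
Step-4 factor = 1.4409 × 10^7 / 2.4 × 10^6 = 6.0038
v = 0.72 mL / 6.0038 = 0.120 mL

0.120 mL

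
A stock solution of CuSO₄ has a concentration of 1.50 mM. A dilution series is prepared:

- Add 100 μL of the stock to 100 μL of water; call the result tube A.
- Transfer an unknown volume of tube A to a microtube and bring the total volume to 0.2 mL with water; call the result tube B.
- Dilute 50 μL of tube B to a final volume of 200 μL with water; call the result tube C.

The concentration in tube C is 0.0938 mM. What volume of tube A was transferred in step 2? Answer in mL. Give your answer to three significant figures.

Step 1: 100 μL + 100 μL = 200 μL total → factor 200/100 = 2
Step 2: v brought to 0.2 mL → factor = 0.2 mL/v
Step 3: 50 μL brought to 200 μL → factor 200/50 = 4
Product of known-step factors = 8
Overall factor = 1.50 mM / (0.0938 mM) = 15.991
Step-2 factor = 15.991 / 8 = 1.9989
v = 0.2 mL / 1.9989 = 0.100 mL

0.100 mL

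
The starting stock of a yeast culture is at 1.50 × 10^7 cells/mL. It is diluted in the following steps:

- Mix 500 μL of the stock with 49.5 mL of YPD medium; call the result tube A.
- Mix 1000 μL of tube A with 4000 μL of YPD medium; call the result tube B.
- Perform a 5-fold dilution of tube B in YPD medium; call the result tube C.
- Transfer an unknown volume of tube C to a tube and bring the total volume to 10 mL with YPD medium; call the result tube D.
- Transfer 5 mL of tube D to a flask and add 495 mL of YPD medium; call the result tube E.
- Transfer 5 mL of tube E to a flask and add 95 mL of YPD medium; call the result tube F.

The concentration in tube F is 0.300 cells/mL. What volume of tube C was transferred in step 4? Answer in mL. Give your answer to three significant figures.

Step 1: 500 μL + 49.5 mL = 50000 μL total → factor 50000/500 = 100
Step 2: 1000 μL + 4000 μL = 5000 μL total → factor 5000/1000 = 5
Step 3: 5-fold → factor 5
Step 4: v brought to 10 mL → factor = 10 mL/v
Step 5: 5 mL + 495 mL = 500 mL total → factor 500/5 = 100
Step 6: 5 mL + 95 mL = 100 mL total → factor 100/5 = 20
Product of known-step factors = 5 × 10^6
Overall factor = 1.50 × 10^7 cells/mL / (0.300 cells/mL) = 5 × 10^7
Step-4 factor = 5 × 10^7 / 5 × 10^6 = 10
v = 10 mL / 10 = 1.00 mL

1.00 mL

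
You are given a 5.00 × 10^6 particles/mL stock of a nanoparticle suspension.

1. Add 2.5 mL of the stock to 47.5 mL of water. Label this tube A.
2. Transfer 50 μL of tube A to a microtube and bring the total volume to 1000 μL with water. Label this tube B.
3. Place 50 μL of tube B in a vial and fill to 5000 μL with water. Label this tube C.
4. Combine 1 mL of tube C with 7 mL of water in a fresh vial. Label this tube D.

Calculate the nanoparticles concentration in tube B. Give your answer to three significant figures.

1.25 × 10^4 particles/mL

Step 1: 2.5 mL + 47.5 mL = 50 mL total → factor 50/2.5 = 20
Step 2: 50 μL brought to 1000 μL → factor 1000/50 = 20
Dilution factor through tube B = 20 × 20 = 400
[tube B] = 5.00 × 10^6 particles/mL / 400 = 1.25 × 10^4 particles/mL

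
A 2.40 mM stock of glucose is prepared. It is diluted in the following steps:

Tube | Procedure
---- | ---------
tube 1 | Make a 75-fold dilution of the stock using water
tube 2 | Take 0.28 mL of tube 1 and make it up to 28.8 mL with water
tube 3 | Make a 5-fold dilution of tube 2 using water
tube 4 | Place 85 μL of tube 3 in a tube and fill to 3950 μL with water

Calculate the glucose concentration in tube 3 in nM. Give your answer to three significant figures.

62.2 nM

Step 1: 75-fold → factor 75
Step 2: 0.28 mL brought to 28.8 mL → factor 28.8/0.28 = 102.86
Step 3: 5-fold → factor 5
Dilution factor through tube 3 = 75 × 102.86 × 5 = 38571
[tube 3] = 2.40 mM / 38571 = 6.222 × 10^-5 mM = 62.2 nM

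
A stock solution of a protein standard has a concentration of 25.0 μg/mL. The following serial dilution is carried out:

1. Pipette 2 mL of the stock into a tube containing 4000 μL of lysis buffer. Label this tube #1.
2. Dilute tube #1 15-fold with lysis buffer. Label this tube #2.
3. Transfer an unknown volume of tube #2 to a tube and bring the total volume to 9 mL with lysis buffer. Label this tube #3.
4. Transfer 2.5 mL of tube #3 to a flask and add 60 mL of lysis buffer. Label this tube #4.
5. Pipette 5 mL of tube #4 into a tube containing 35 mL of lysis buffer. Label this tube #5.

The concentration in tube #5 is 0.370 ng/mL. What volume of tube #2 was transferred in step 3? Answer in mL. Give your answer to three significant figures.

Step 1: 2 mL + 4000 μL = 6 mL total → factor 6/2 = 3
Step 2: 15-fold → factor 15
Step 3: v brought to 9 mL → factor = 9 mL/v
Step 4: 2.5 mL + 60 mL = 62.5 mL total → factor 62.5/2.5 = 25
Step 5: 5 mL + 35 mL = 40 mL total → factor 40/5 = 8
Product of known-step factors = 9000
Overall factor = 25.0 μg/mL / (0.370 ng/mL) = 67568
Step-3 factor = 67568 / 9000 = 7.5075
v = 9 mL / 7.5075 = 1.20 mL

1.20 mL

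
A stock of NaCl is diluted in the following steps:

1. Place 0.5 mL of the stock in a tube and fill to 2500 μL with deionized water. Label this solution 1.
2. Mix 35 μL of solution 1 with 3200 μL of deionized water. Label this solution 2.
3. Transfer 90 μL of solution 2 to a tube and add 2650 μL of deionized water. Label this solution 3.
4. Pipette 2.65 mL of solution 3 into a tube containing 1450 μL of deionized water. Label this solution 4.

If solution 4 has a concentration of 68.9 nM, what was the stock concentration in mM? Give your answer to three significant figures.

1.50 mM

Step 1: 0.5 mL brought to 2500 μL → factor 2.5/0.5 = 5
Step 2: 35 μL + 3200 μL = 3235 μL total → factor 3235/35 = 92.429
Step 3: 90 μL + 2650 μL = 2740 μL total → factor 2740/90 = 30.444
Step 4: 2.65 mL + 1450 μL = 4.1 mL total → factor 4.1/2.65 = 1.5472
Overall dilution factor = 5 × 92.429 × 30.444 × 1.5472 = 21768
Stock = 68.9 nM × 21768 = 1.500 × 10^6 nM = 1.50 mM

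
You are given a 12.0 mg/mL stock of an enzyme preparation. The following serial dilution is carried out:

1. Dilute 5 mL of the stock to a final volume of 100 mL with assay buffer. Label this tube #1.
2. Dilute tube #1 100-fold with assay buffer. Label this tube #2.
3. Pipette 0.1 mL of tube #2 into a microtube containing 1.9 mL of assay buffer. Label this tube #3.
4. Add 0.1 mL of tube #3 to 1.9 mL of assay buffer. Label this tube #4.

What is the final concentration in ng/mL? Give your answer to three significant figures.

15.0 ng/mL

Step 1: 5 mL brought to 100 mL → factor 100/5 = 20
Step 2: 100-fold → factor 100
Step 3: 0.1 mL + 1.9 mL = 2 mL total → factor 2/0.1 = 20
Step 4: 0.1 mL + 1.9 mL = 2 mL total → factor 2/0.1 = 20
Overall dilution factor = 20 × 100 × 20 × 20 = 8 × 10^5
Final = 12.0 mg/mL / 8 × 10^5 = 1.500 × 10^-5 mg/mL = 15.0 ng/mL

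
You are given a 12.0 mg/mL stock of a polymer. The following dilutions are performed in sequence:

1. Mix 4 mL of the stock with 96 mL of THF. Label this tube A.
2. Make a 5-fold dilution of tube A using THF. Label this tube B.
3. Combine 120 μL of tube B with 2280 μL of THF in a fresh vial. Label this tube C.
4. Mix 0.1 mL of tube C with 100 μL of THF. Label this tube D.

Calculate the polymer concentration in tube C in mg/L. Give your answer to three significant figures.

4.80 mg/L

Step 1: 4 mL + 96 mL = 100 mL total → factor 100/4 = 25
Step 2: 5-fold → factor 5
Step 3: 120 μL + 2280 μL = 2400 μL total → factor 2400/120 = 20
Dilution factor through tube C = 25 × 5 × 20 = 2500
[tube C] = 12.0 mg/mL / 2500 = 0.004800 mg/mL = 4.80 mg/L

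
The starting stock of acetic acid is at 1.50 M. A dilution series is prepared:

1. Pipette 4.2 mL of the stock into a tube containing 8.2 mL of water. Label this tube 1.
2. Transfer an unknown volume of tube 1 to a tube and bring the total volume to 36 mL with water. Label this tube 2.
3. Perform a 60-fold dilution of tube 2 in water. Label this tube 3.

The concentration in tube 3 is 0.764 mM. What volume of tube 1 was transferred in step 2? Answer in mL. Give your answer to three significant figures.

Step 1: 4.2 mL + 8.2 mL = 12.4 mL total → factor 12.4/4.2 = 2.9524
Step 2: v brought to 36 mL → factor = 36 mL/v
Step 3: 60-fold → factor 60
Product of known-step factors = 177.14
Overall factor = 1.50 M / (0.764 mM) = 1963.4
Step-2 factor = 1963.4 / 177.14 = 11.083
v = 36 mL / 11.083 = 3.25 mL

3.25 mL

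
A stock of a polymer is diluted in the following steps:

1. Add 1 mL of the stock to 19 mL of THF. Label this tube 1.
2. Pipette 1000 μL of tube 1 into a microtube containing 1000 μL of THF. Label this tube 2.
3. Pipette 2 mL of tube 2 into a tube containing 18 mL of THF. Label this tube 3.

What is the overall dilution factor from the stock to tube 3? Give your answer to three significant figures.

Step 1: 1 mL + 19 mL = 20 mL total → factor 20/1 = 20
Step 2: 1000 μL + 1000 μL = 2000 μL total → factor 2000/1000 = 2
Step 3: 2 mL + 18 mL = 20 mL total → factor 20/2 = 10
Overall dilution factor = 20 × 2 × 10 = 400

400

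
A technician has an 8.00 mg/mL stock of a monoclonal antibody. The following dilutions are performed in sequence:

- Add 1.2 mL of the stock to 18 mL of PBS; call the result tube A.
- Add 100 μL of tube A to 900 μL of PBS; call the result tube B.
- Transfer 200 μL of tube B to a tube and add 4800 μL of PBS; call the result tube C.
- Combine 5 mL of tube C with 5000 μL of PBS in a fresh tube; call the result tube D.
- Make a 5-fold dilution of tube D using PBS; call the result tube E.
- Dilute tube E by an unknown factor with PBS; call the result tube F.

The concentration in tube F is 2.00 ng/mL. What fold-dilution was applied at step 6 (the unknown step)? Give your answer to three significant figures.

Step 1: 1.2 mL + 18 mL = 19.2 mL total → factor 19.2/1.2 = 16
Step 2: 100 μL + 900 μL = 1000 μL total → factor 1000/100 = 10
Step 3: 200 μL + 4800 μL = 5000 μL total → factor 5000/200 = 25
Step 4: 5 mL + 5000 μL = 10 mL total → factor 10/5 = 2
Step 5: 5-fold → factor 5
Step 6: unknown factor x
Product of known-step factors = 40000
Overall factor = 8.00 mg/mL / (2.00 ng/mL) = 4 × 10^6
x = 4 × 10^6 / 40000 = 100

100-fold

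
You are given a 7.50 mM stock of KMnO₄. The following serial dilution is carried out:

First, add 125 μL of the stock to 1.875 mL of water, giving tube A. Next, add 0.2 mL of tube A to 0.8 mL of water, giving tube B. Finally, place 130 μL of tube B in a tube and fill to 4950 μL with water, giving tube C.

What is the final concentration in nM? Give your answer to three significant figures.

2.46 × 10^3 nM

Step 1: 125 μL + 1.875 mL = 2000 μL total → factor 2000/125 = 16
Step 2: 0.2 mL + 0.8 mL = 1 mL total → factor 1/0.2 = 5
Step 3: 130 μL brought to 4950 μL → factor 4950/130 = 38.077
Overall dilution factor = 16 × 5 × 38.077 = 3046.2
Final = 7.50 mM / 3046.2 = 0.002462 mM = 2.46 × 10^3 nM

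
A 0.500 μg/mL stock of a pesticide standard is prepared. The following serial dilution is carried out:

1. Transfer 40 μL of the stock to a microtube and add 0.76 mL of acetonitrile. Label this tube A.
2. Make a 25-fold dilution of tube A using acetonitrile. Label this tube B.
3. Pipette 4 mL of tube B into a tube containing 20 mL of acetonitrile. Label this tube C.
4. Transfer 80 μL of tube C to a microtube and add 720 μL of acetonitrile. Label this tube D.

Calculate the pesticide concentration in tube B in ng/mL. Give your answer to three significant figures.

Step 1: 40 μL + 0.76 mL = 800 μL total → factor 800/40 = 20
Step 2: 25-fold → factor 25
Dilution factor through tube B = 20 × 25 = 500
[tube B] = 0.500 μg/mL / 500 = 0.001000 μg/mL = 1.00 ng/mL

1.00 ng/mL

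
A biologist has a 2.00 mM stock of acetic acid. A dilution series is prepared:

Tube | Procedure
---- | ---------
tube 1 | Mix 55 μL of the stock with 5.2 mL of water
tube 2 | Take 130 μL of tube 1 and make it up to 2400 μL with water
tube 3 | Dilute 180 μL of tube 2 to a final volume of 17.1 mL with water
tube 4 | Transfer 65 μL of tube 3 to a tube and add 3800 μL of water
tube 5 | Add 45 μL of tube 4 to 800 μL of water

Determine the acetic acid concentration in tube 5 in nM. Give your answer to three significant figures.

Step 1: 55 μL + 5.2 mL = 5255 μL total → factor 5255/55 = 95.545
Step 2: 130 μL brought to 2400 μL → factor 2400/130 = 18.462
Step 3: 180 μL brought to 17.1 mL → factor 17100/180 = 95
Step 4: 65 μL + 3800 μL = 3865 μL total → factor 3865/65 = 59.462
Step 5: 45 μL + 800 μL = 845 μL total → factor 845/45 = 18.778
Overall dilution factor = 95.545 × 18.462 × 95 × 59.462 × 18.778 = 1.871 × 10^8
Final = 2.00 mM / 1.871 × 10^8 = 1.069 × 10^-8 mM = 0.0107 nM

0.0107 nM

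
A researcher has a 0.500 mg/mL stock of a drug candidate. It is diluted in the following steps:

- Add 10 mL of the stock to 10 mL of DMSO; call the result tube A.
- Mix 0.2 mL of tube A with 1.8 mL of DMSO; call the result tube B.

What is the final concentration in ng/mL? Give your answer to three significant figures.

Step 1: 10 mL + 10 mL = 20 mL total → factor 20/10 = 2
Step 2: 0.2 mL + 1.8 mL = 2 mL total → factor 2/0.2 = 10
Overall dilution factor = 2 × 10 = 20
Final = 0.500 mg/mL / 20 = 0.02500 mg/mL = 2.50 × 10^4 ng/mL

2.50 × 10^4 ng/mL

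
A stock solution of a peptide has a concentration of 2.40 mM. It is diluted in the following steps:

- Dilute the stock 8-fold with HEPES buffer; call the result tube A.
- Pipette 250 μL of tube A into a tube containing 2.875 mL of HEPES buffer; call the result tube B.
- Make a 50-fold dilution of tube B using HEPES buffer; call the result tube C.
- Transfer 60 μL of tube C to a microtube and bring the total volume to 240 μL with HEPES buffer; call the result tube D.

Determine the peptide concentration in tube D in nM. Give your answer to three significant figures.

Step 1: 8-fold → factor 8
Step 2: 250 μL + 2.875 mL = 3125 μL total → factor 3125/250 = 12.5
Step 3: 50-fold → factor 50
Step 4: 60 μL brought to 240 μL → factor 240/60 = 4
Overall dilution factor = 8 × 12.5 × 50 × 4 = 20000
Final = 2.40 mM / 20000 = 0.0001200 mM = 120 nM

120 nM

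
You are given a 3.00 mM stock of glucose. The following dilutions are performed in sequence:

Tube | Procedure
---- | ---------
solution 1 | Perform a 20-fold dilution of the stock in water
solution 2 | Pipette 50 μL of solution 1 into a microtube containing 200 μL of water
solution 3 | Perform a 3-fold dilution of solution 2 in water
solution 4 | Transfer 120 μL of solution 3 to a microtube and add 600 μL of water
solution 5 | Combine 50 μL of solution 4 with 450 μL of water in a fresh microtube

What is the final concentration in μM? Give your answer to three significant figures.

0.167 μM

Step 1: 20-fold → factor 20
Step 2: 50 μL + 200 μL = 250 μL total → factor 250/50 = 5
Step 3: 3-fold → factor 3
Step 4: 120 μL + 600 μL = 720 μL total → factor 720/120 = 6
Step 5: 50 μL + 450 μL = 500 μL total → factor 500/50 = 10
Overall dilution factor = 20 × 5 × 3 × 6 × 10 = 18000
Final = 3.00 mM / 18000 = 0.0001667 mM = 0.167 μM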